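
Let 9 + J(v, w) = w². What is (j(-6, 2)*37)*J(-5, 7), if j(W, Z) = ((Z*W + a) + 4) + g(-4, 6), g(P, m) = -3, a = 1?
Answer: -14800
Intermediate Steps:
j(W, Z) = 2 + W*Z (j(W, Z) = ((Z*W + 1) + 4) - 3 = ((W*Z + 1) + 4) - 3 = ((1 + W*Z) + 4) - 3 = (5 + W*Z) - 3 = 2 + W*Z)
J(v, w) = -9 + w²
(j(-6, 2)*37)*J(-5, 7) = ((2 - 6*2)*37)*(-9 + 7²) = ((2 - 12)*37)*(-9 + 49) = -10*37*40 = -370*40 = -14800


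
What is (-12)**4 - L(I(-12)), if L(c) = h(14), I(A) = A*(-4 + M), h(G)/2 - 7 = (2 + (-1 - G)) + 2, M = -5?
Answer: 20744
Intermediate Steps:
h(G) = 20 - 2*G (h(G) = 14 + 2*((2 + (-1 - G)) + 2) = 14 + 2*((1 - G) + 2) = 14 + 2*(3 - G) = 14 + (6 - 2*G) = 20 - 2*G)
I(A) = -9*A (I(A) = A*(-4 - 5) = A*(-9) = -9*A)
L(c) = -8 (L(c) = 20 - 2*14 = 20 - 28 = -8)
(-12)**4 - L(I(-12)) = (-12)**4 - 1*(-8) = 20736 + 8 = 20744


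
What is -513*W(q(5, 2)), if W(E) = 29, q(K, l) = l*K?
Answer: -14877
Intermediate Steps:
q(K, l) = K*l
-513*W(q(5, 2)) = -513*29 = -14877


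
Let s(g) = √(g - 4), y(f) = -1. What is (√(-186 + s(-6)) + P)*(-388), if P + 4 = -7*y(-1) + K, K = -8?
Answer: 1940 - 388*√(-186 + I*√10) ≈ 1895.0 - 5291.8*I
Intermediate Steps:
P = -5 (P = -4 + (-7*(-1) - 8) = -4 + (7 - 8) = -4 - 1 = -5)
s(g) = √(-4 + g)
(√(-186 + s(-6)) + P)*(-388) = (√(-186 + √(-4 - 6)) - 5)*(-388) = (√(-186 + √(-10)) - 5)*(-388) = (√(-186 + I*√10) - 5)*(-388) = (-5 + √(-186 + I*√10))*(-388) = 1940 - 388*√(-186 + I*√10)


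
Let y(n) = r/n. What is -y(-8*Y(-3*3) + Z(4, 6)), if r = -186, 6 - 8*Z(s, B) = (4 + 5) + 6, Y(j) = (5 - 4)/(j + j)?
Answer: -13392/49 ≈ -273.31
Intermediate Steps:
Y(j) = 1/(2*j)
Z(s, B) = -9/8 (Z(s, B) = ¾ - ((4 + 5) + 6)/8 = ¾ - (9 + 6)/8 = ¾ - ⅛*15 = ¾ - 15/8 = -9/8)
y(n) = -186/n
-y(-8*Y(-3*3) + Z(4, 6)) = -(-186)/(-4/((-3*3)) - 9/8) = -(-186)/(-4/(-9) - 9/8) = -(-186)/(-4*(-1)/9 - 9/8) = -(-186)/(-8*(-1/18) - 9/8) = -(-186)/(4/9 - 9/8) = -(-186)/(-49/72) = -(-186)*(-72)/49 = -1*13392/49 = -13392/49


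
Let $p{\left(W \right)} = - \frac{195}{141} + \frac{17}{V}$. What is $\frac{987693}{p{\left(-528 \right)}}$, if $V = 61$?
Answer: $- \frac{2831715831}{3166} \approx -8.9441 \cdot 10^{5}$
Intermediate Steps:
$p{\left(W \right)} = - \frac{3166}{2867}$ ($p{\left(W \right)} = - \frac{195}{141} + \frac{17}{61} = \left(-195\right) \frac{1}{141} + 17 \cdot \frac{1}{61} = - \frac{65}{47} + \frac{17}{61} = - \frac{3166}{2867}$)
$\frac{987693}{p{\left(-528 \right)}} = \frac{987693}{- \frac{3166}{2867}} = 987693 \left(- \frac{2867}{3166}\right) = - \frac{2831715831}{3166}$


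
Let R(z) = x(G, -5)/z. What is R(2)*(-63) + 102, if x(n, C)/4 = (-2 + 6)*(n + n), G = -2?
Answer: 2118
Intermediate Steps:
x(n, C) = 32*n (x(n, C) = 4*((-2 + 6)*(n + n)) = 4*(4*(2*n)) = 4*(8*n) = 32*n)
R(z) = -64/z (R(z) = (32*(-2))/z = -64/z)
R(2)*(-63) + 102 = -64/2*(-63) + 102 = -64*½*(-63) + 102 = -32*(-63) + 102 = 2016 + 102 = 2118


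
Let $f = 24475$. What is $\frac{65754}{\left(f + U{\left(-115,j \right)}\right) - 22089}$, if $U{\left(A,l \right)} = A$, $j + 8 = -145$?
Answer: $\frac{21918}{757} \approx 28.954$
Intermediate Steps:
$j = -153$ ($j = -8 - 145 = -153$)
$\frac{65754}{\left(f + U{\left(-115,j \right)}\right) - 22089} = \frac{65754}{\left(24475 - 115\right) - 22089} = \frac{65754}{24360 - 22089} = \frac{65754}{2271} = 65754 \cdot \frac{1}{2271} = \frac{21918}{757}$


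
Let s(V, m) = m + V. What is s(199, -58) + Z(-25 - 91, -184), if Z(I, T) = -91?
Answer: 50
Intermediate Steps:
s(V, m) = V + m
s(199, -58) + Z(-25 - 91, -184) = (199 - 58) - 91 = 141 - 91 = 50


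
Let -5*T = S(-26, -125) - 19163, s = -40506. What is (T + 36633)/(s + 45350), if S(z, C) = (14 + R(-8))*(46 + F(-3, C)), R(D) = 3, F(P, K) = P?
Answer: 201597/24220 ≈ 8.3236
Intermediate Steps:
S(z, C) = 731 (S(z, C) = (14 + 3)*(46 - 3) = 17*43 = 731)
T = 18432/5 (T = -(731 - 19163)/5 = -⅕*(-18432) = 18432/5 ≈ 3686.4)
(T + 36633)/(s + 45350) = (18432/5 + 36633)/(-40506 + 45350) = (201597/5)/4844 = (201597/5)*(1/4844) = 201597/24220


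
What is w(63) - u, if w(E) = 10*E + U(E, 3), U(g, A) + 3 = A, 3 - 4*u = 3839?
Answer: 1589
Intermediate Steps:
u = -959 (u = ¾ - ¼*3839 = ¾ - 3839/4 = -959)
U(g, A) = -3 + A
w(E) = 10*E (w(E) = 10*E + (-3 + 3) = 10*E + 0 = 10*E)
w(63) - u = 10*63 - 1*(-959) = 630 + 959 = 1589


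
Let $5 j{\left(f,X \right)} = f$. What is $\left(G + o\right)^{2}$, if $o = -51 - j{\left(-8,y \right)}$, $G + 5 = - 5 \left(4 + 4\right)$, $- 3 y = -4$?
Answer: $\frac{222784}{25} \approx 8911.4$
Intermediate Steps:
$y = \frac{4}{3}$ ($y = \left(- \frac{1}{3}\right) \left(-4\right) = \frac{4}{3} \approx 1.3333$)
$j{\left(f,X \right)} = \frac{f}{5}$
$G = -45$ ($G = -5 - 5 \left(4 + 4\right) = -5 - 40 = -45$)
$o = - \frac{247}{5}$ ($o = -51 - \frac{1}{5} \left(-8\right) = -51 - - \frac{8}{5} = -51 + \frac{8}{5} = - \frac{247}{5} \approx -49.4$)
$\left(G + o\right)^{2} = \left(-45 - \frac{247}{5}\right)^{2} = \left(- \frac{472}{5}\right)^{2} = \frac{222784}{25}$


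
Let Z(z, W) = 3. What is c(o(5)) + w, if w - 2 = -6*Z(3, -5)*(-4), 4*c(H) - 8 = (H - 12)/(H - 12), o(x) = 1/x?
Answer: 305/4 ≈ 76.250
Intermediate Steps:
c(H) = 9/4 (c(H) = 2 + ((H - 12)/(H - 12))/4 = 2 + ((-12 + H)/(-12 + H))/4 = 2 + (¼)*1 = 2 + ¼ = 9/4)
w = 74 (w = 2 - 6*3*(-4) = 2 - 18*(-4) = 2 + 72 = 74)
c(o(5)) + w = 9/4 + 74 = 305/4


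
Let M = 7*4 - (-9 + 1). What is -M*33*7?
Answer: -8316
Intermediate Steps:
M = 36 (M = 28 - 1*(-8) = 28 + 8 = 36)
-M*33*7 = -36*33*7 = -1188*7 = -1*8316 = -8316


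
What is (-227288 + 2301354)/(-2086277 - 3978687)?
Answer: -1037033/3032482 ≈ -0.34198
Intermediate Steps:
(-227288 + 2301354)/(-2086277 - 3978687) = 2074066/(-6064964) = 2074066*(-1/6064964) = -1037033/3032482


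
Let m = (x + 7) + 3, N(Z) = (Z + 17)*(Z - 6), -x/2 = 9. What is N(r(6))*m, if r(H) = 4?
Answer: 336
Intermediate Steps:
x = -18 (x = -2*9 = -18)
N(Z) = (-6 + Z)*(17 + Z) (N(Z) = (17 + Z)*(-6 + Z) = (-6 + Z)*(17 + Z))
m = -8 (m = (-18 + 7) + 3 = -11 + 3 = -8)
N(r(6))*m = (-102 + 4² + 11*4)*(-8) = (-102 + 16 + 44)*(-8) = -42*(-8) = 336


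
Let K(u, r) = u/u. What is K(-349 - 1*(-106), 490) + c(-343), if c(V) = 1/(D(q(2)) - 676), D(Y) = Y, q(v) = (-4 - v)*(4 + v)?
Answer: 711/712 ≈ 0.99860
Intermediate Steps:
K(u, r) = 1
c(V) = -1/712 (c(V) = 1/((-16 - 1*2² - 8*2) - 676) = 1/((-16 - 1*4 - 16) - 676) = 1/((-16 - 4 - 16) - 676) = 1/(-36 - 676) = 1/(-712) = -1/712)
K(-349 - 1*(-106), 490) + c(-343) = 1 - 1/712 = 711/712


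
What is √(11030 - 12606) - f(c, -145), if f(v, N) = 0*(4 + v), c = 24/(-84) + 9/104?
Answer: 2*I*√394 ≈ 39.699*I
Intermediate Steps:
c = -145/728 (c = 24*(-1/84) + 9*(1/104) = -2/7 + 9/104 = -145/728 ≈ -0.19918)
f(v, N) = 0
√(11030 - 12606) - f(c, -145) = √(11030 - 12606) - 1*0 = √(-1576) + 0 = 2*I*√394 + 0 = 2*I*√394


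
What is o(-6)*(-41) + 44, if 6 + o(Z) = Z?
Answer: 536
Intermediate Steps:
o(Z) = -6 + Z
o(-6)*(-41) + 44 = (-6 - 6)*(-41) + 44 = -12*(-41) + 44 = 492 + 44 = 536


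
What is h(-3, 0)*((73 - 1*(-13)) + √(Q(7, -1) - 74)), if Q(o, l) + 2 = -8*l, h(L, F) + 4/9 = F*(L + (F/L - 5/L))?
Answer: -344/9 - 8*I*√17/9 ≈ -38.222 - 3.665*I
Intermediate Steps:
h(L, F) = -4/9 + F*(L - 5/L + F/L) (h(L, F) = -4/9 + F*(L + (F/L - 5/L)) = -4/9 + F*(L + (-5/L + F/L)) = -4/9 + F*(L - 5/L + F/L))
Q(o, l) = -2 - 8*l
h(-3, 0)*((73 - 1*(-13)) + √(Q(7, -1) - 74)) = (-4/9 + 0*(-3) + 0²/(-3) - 5*0/(-3))*((73 - 1*(-13)) + √((-2 - 8*(-1)) - 74)) = (-4/9 + 0 + 0*(-⅓) - 5*0*(-⅓))*((73 + 13) + √((-2 + 8) - 74)) = (-4/9 + 0 + 0 + 0)*(86 + √(6 - 74)) = -4*(86 + √(-68))/9 = -4*(86 + 2*I*√17)/9 = -344/9 - 8*I*√17/9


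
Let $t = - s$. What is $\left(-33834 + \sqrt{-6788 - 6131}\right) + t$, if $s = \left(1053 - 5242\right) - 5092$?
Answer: $-24553 + i \sqrt{12919} \approx -24553.0 + 113.66 i$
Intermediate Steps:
$s = -9281$ ($s = \left(1053 - 5242\right) - 5092 = -4189 - 5092 = -9281$)
$t = 9281$ ($t = \left(-1\right) \left(-9281\right) = 9281$)
$\left(-33834 + \sqrt{-6788 - 6131}\right) + t = \left(-33834 + \sqrt{-6788 - 6131}\right) + 9281 = \left(-33834 + \sqrt{-12919}\right) + 9281 = \left(-33834 + i \sqrt{12919}\right) + 9281 = -24553 + i \sqrt{12919}$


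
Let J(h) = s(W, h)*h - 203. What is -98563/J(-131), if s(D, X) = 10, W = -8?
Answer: 98563/1513 ≈ 65.144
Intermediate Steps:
J(h) = -203 + 10*h (J(h) = 10*h - 203 = -203 + 10*h)
-98563/J(-131) = -98563/(-203 + 10*(-131)) = -98563/(-203 - 1310) = -98563/(-1513) = -98563*(-1/1513) = 98563/1513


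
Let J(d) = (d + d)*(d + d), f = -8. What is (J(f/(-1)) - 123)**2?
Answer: 17689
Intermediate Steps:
J(d) = 4*d**2 (J(d) = (2*d)*(2*d) = 4*d**2)
(J(f/(-1)) - 123)**2 = (4*(-8/(-1))**2 - 123)**2 = (4*(-8*(-1))**2 - 123)**2 = (4*8**2 - 123)**2 = (4*64 - 123)**2 = (256 - 123)**2 = 133**2 = 17689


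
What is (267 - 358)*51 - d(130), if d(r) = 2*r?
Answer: -4901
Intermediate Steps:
(267 - 358)*51 - d(130) = (267 - 358)*51 - 2*130 = -91*51 - 1*260 = -4641 - 260 = -4901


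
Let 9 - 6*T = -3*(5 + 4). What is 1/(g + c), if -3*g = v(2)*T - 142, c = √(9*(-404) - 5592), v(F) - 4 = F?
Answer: 159/47144 - 9*I*√2307/47144 ≈ 0.0033726 - 0.0091694*I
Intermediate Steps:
T = 6 (T = 3/2 - (-1)*(5 + 4)/2 = 3/2 - (-1)*9/2 = 3/2 - ⅙*(-27) = 3/2 + 9/2 = 6)
v(F) = 4 + F
c = 2*I*√2307 (c = √(-3636 - 5592) = √(-9228) = 2*I*√2307 ≈ 96.063*I)
g = 106/3 (g = -((4 + 2)*6 - 142)/3 = -(6*6 - 142)/3 = -(36 - 142)/3 = -⅓*(-106) = 106/3 ≈ 35.333)
1/(g + c) = 1/(106/3 + 2*I*√2307)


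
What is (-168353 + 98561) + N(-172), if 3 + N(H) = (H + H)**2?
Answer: 48541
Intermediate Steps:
N(H) = -3 + 4*H**2 (N(H) = -3 + (H + H)**2 = -3 + (2*H)**2 = -3 + 4*H**2)
(-168353 + 98561) + N(-172) = (-168353 + 98561) + (-3 + 4*(-172)**2) = -69792 + (-3 + 4*29584) = -69792 + (-3 + 118336) = -69792 + 118333 = 48541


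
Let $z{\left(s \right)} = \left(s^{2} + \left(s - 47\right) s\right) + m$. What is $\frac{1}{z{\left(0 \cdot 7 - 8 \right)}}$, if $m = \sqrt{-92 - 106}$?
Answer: $\frac{28}{14123} - \frac{i \sqrt{22}}{84738} \approx 0.0019826 - 5.5352 \cdot 10^{-5} i$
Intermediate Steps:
$m = 3 i \sqrt{22}$ ($m = \sqrt{-198} = 3 i \sqrt{22} \approx 14.071 i$)
$z{\left(s \right)} = s^{2} + s \left(-47 + s\right) + 3 i \sqrt{22}$ ($z{\left(s \right)} = \left(s^{2} + \left(s - 47\right) s\right) + 3 i \sqrt{22} = \left(s^{2} + \left(-47 + s\right) s\right) + 3 i \sqrt{22} = \left(s^{2} + s \left(-47 + s\right)\right) + 3 i \sqrt{22} = s^{2} + s \left(-47 + s\right) + 3 i \sqrt{22}$)
$\frac{1}{z{\left(0 \cdot 7 - 8 \right)}} = \frac{1}{- 47 \left(0 \cdot 7 - 8\right) + 2 \left(0 \cdot 7 - 8\right)^{2} + 3 i \sqrt{22}} = \frac{1}{- 47 \left(0 - 8\right) + 2 \left(0 - 8\right)^{2} + 3 i \sqrt{22}} = \frac{1}{\left(-47\right) \left(-8\right) + 2 \left(-8\right)^{2} + 3 i \sqrt{22}} = \frac{1}{376 + 2 \cdot 64 + 3 i \sqrt{22}} = \frac{1}{376 + 128 + 3 i \sqrt{22}} = \frac{1}{504 + 3 i \sqrt{22}}$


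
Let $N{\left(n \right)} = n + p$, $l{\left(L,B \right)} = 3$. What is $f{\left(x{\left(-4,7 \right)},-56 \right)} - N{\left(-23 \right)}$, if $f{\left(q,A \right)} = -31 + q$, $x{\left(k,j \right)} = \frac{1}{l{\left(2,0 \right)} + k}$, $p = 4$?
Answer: $-13$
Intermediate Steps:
$x{\left(k,j \right)} = \frac{1}{3 + k}$
$N{\left(n \right)} = 4 + n$ ($N{\left(n \right)} = n + 4 = 4 + n$)
$f{\left(x{\left(-4,7 \right)},-56 \right)} - N{\left(-23 \right)} = \left(-31 + \frac{1}{3 - 4}\right) - \left(4 - 23\right) = \left(-31 + \frac{1}{-1}\right) - -19 = \left(-31 - 1\right) + 19 = -32 + 19 = -13$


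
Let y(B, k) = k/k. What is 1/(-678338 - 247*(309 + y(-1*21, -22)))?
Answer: -1/754908 ≈ -1.3247e-6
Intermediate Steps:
y(B, k) = 1
1/(-678338 - 247*(309 + y(-1*21, -22))) = 1/(-678338 - 247*(309 + 1)) = 1/(-678338 - 247*310) = 1/(-678338 - 76570) = 1/(-754908) = -1/754908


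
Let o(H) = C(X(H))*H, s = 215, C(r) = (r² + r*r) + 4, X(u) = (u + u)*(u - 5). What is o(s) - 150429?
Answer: 3506258550431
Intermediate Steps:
X(u) = 2*u*(-5 + u) (X(u) = (2*u)*(-5 + u) = 2*u*(-5 + u))
C(r) = 4 + 2*r² (C(r) = (r² + r²) + 4 = 2*r² + 4 = 4 + 2*r²)
o(H) = H*(4 + 8*H²*(-5 + H)²) (o(H) = (4 + 2*(2*H*(-5 + H))²)*H = (4 + 2*(4*H²*(-5 + H)²))*H = (4 + 8*H²*(-5 + H)²)*H = H*(4 + 8*H²*(-5 + H)²))
o(s) - 150429 = (4*215 + 8*215³*(-5 + 215)²) - 150429 = (860 + 8*9938375*210²) - 150429 = (860 + 8*9938375*44100) - 150429 = (860 + 3506258700000) - 150429 = 3506258700860 - 150429 = 3506258550431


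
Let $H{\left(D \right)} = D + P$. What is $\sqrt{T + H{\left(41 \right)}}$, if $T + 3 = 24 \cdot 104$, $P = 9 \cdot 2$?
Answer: $2 \sqrt{638} \approx 50.517$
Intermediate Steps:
$P = 18$
$H{\left(D \right)} = 18 + D$ ($H{\left(D \right)} = D + 18 = 18 + D$)
$T = 2493$ ($T = -3 + 24 \cdot 104 = -3 + 2496 = 2493$)
$\sqrt{T + H{\left(41 \right)}} = \sqrt{2493 + \left(18 + 41\right)} = \sqrt{2493 + 59} = \sqrt{2552} = 2 \sqrt{638}$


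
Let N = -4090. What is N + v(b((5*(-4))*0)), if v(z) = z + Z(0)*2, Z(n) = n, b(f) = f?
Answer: -4090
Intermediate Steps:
v(z) = z (v(z) = z + 0*2 = z + 0 = z)
N + v(b((5*(-4))*0)) = -4090 + (5*(-4))*0 = -4090 - 20*0 = -4090 + 0 = -4090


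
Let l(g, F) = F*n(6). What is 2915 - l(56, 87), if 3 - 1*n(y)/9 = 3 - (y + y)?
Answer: -6481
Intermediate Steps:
n(y) = 18*y (n(y) = 27 - 9*(3 - (y + y)) = 27 - 9*(3 - 2*y) = 27 + (-27 + 18*y) = 18*y)
l(g, F) = 108*F (l(g, F) = F*(18*6) = F*108 = 108*F)
2915 - l(56, 87) = 2915 - 108*87 = 2915 - 1*9396 = 2915 - 9396 = -6481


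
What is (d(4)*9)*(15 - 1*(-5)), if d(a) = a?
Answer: 720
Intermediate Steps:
(d(4)*9)*(15 - 1*(-5)) = (4*9)*(15 - 1*(-5)) = 36*(15 + 5) = 36*20 = 720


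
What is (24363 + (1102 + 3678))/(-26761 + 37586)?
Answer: 29143/10825 ≈ 2.6922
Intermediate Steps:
(24363 + (1102 + 3678))/(-26761 + 37586) = (24363 + 4780)/10825 = 29143*(1/10825) = 29143/10825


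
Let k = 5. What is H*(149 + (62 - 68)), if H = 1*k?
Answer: 715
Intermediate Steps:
H = 5 (H = 1*5 = 5)
H*(149 + (62 - 68)) = 5*(149 + (62 - 68)) = 5*(149 - 6) = 5*143 = 715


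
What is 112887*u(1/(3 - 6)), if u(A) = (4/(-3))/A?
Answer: 451548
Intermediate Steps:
u(A) = -4/(3*A) (u(A) = (4*(-⅓))/A = -4/(3*A))
112887*u(1/(3 - 6)) = 112887*(-4/(3*(1/(3 - 6)))) = 112887*(-4/(3*(1/(-3)))) = 112887*(-4/(3*(-⅓))) = 112887*(-4/3*(-3)) = 112887*4 = 451548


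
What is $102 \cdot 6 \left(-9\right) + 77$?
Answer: $-5431$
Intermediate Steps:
$102 \cdot 6 \left(-9\right) + 77 = 102 \left(-54\right) + 77 = -5508 + 77 = -5431$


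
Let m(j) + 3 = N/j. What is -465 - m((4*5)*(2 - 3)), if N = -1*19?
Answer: -9259/20 ≈ -462.95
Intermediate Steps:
N = -19
m(j) = -3 - 19/j
-465 - m((4*5)*(2 - 3)) = -465 - (-3 - 19*1/(20*(2 - 3))) = -465 - (-3 - 19/(20*(-1))) = -465 - (-3 - 19/(-20)) = -465 - (-3 - 19*(-1/20)) = -465 - (-3 + 19/20) = -465 - 1*(-41/20) = -465 + 41/20 = -9259/20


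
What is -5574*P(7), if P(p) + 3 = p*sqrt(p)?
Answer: 16722 - 39018*sqrt(7) ≈ -86510.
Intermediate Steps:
P(p) = -3 + p**(3/2) (P(p) = -3 + p*sqrt(p) = -3 + p**(3/2))
-5574*P(7) = -5574*(-3 + 7**(3/2)) = -5574*(-3 + 7*sqrt(7)) = 16722 - 39018*sqrt(7)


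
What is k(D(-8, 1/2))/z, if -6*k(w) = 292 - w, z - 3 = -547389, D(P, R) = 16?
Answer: 23/273693 ≈ 8.4036e-5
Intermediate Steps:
z = -547386 (z = 3 - 547389 = -547386)
k(w) = -146/3 + w/6 (k(w) = -(292 - w)/6 = -146/3 + w/6)
k(D(-8, 1/2))/z = (-146/3 + (1/6)*16)/(-547386) = (-146/3 + 8/3)*(-1/547386) = -46*(-1/547386) = 23/273693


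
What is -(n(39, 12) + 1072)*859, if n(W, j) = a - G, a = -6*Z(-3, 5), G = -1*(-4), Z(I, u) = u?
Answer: -891642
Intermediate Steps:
G = 4
a = -30 (a = -6*5 = -30)
n(W, j) = -34 (n(W, j) = -30 - 1*4 = -30 - 4 = -34)
-(n(39, 12) + 1072)*859 = -(-34 + 1072)*859 = -1038*859 = -1*891642 = -891642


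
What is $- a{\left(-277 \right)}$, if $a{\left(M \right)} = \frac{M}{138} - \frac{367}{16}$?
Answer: $\frac{27539}{1104} \approx 24.945$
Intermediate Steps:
$a{\left(M \right)} = - \frac{367}{16} + \frac{M}{138}$ ($a{\left(M \right)} = M \frac{1}{138} - \frac{367}{16} = \frac{M}{138} - \frac{367}{16} = - \frac{367}{16} + \frac{M}{138}$)
$- a{\left(-277 \right)} = - (- \frac{367}{16} + \frac{1}{138} \left(-277\right)) = - (- \frac{367}{16} - \frac{277}{138}) = \left(-1\right) \left(- \frac{27539}{1104}\right) = \frac{27539}{1104}$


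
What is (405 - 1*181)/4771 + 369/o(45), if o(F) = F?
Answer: 196731/23855 ≈ 8.2469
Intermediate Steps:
(405 - 1*181)/4771 + 369/o(45) = (405 - 1*181)/4771 + 369/45 = (405 - 181)*(1/4771) + 369*(1/45) = 224*(1/4771) + 41/5 = 224/4771 + 41/5 = 196731/23855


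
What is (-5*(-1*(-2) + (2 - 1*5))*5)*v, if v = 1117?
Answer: 27925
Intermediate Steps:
(-5*(-1*(-2) + (2 - 1*5))*5)*v = (-5*(-1*(-2) + (2 - 1*5))*5)*1117 = (-5*(2 + (2 - 5))*5)*1117 = (-5*(2 - 3)*5)*1117 = (-5*(-1)*5)*1117 = (5*5)*1117 = 25*1117 = 27925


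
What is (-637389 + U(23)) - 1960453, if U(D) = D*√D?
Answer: -2597842 + 23*√23 ≈ -2.5977e+6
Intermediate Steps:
U(D) = D^(3/2)
(-637389 + U(23)) - 1960453 = (-637389 + 23^(3/2)) - 1960453 = (-637389 + 23*√23) - 1960453 = -2597842 + 23*√23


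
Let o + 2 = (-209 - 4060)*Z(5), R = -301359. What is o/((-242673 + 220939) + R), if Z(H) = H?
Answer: 21347/323093 ≈ 0.066071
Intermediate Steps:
o = -21347 (o = -2 + (-209 - 4060)*5 = -2 - 4269*5 = -2 - 21345 = -21347)
o/((-242673 + 220939) + R) = -21347/((-242673 + 220939) - 301359) = -21347/(-21734 - 301359) = -21347/(-323093) = -21347*(-1/323093) = 21347/323093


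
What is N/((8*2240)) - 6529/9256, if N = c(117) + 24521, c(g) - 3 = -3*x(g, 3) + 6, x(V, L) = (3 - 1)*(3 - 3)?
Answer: 1375625/2073344 ≈ 0.66348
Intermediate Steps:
x(V, L) = 0 (x(V, L) = 2*0 = 0)
c(g) = 9 (c(g) = 3 + (-3*0 + 6) = 3 + (0 + 6) = 3 + 6 = 9)
N = 24530 (N = 9 + 24521 = 24530)
N/((8*2240)) - 6529/9256 = 24530/((8*2240)) - 6529/9256 = 24530/17920 - 6529*1/9256 = 24530*(1/17920) - 6529/9256 = 2453/1792 - 6529/9256 = 1375625/2073344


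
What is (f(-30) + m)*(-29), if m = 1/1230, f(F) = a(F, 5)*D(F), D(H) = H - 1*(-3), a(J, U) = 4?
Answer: 3852331/1230 ≈ 3132.0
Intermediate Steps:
D(H) = 3 + H (D(H) = H + 3 = 3 + H)
f(F) = 12 + 4*F (f(F) = 4*(3 + F) = 12 + 4*F)
m = 1/1230 ≈ 0.00081301
(f(-30) + m)*(-29) = ((12 + 4*(-30)) + 1/1230)*(-29) = ((12 - 120) + 1/1230)*(-29) = (-108 + 1/1230)*(-29) = -132839/1230*(-29) = 3852331/1230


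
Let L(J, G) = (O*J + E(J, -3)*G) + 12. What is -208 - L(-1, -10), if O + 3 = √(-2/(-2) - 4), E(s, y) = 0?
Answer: -223 + I*√3 ≈ -223.0 + 1.732*I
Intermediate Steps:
O = -3 + I*√3 (O = -3 + √(-2/(-2) - 4) = -3 + √(-2*(-½) - 4) = -3 + √(1 - 4) = -3 + √(-3) = -3 + I*√3 ≈ -3.0 + 1.732*I)
L(J, G) = 12 + J*(-3 + I*√3) (L(J, G) = ((-3 + I*√3)*J + 0*G) + 12 = (J*(-3 + I*√3) + 0) + 12 = J*(-3 + I*√3) + 12 = 12 + J*(-3 + I*√3))
-208 - L(-1, -10) = -208 - (12 - 1*(-1)*(3 - I*√3)) = -208 - (12 + (3 - I*√3)) = -208 - (15 - I*√3) = -208 + (-15 + I*√3) = -223 + I*√3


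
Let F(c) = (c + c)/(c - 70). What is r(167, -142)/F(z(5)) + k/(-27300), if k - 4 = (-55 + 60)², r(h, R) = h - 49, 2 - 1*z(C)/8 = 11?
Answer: 2382472/20475 ≈ 116.36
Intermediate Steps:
z(C) = -72 (z(C) = 16 - 8*11 = 16 - 88 = -72)
r(h, R) = -49 + h
F(c) = 2*c/(-70 + c) (F(c) = (2*c)/(-70 + c) = 2*c/(-70 + c))
k = 29 (k = 4 + (-55 + 60)² = 4 + 5² = 4 + 25 = 29)
r(167, -142)/F(z(5)) + k/(-27300) = (-49 + 167)/((2*(-72)/(-70 - 72))) + 29/(-27300) = 118/((2*(-72)/(-142))) + 29*(-1/27300) = 118/((2*(-72)*(-1/142))) - 29/27300 = 118/(72/71) - 29/27300 = 118*(71/72) - 29/27300 = 4189/36 - 29/27300 = 2382472/20475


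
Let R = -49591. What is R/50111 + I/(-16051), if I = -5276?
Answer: -531599505/804331661 ≈ -0.66092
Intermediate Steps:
R/50111 + I/(-16051) = -49591/50111 - 5276/(-16051) = -49591*1/50111 - 5276*(-1/16051) = -49591/50111 + 5276/16051 = -531599505/804331661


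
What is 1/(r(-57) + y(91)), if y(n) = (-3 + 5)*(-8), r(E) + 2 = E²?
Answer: 1/3231 ≈ 0.00030950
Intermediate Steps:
r(E) = -2 + E²
y(n) = -16 (y(n) = 2*(-8) = -16)
1/(r(-57) + y(91)) = 1/((-2 + (-57)²) - 16) = 1/((-2 + 3249) - 16) = 1/(3247 - 16) = 1/3231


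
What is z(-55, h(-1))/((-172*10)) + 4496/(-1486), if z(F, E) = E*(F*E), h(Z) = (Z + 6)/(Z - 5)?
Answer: -27634907/9201312 ≈ -3.0034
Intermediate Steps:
h(Z) = (6 + Z)/(-5 + Z)
z(F, E) = F*E**2 (z(F, E) = E*(E*F) = F*E**2)
z(-55, h(-1))/((-172*10)) + 4496/(-1486) = (-55*(6 - 1)**2/(-5 - 1)**2)/((-172*10)) + 4496/(-1486) = -55*(5/(-6))**2/(-1720) + 4496*(-1/1486) = -55*(-1/6*5)**2*(-1/1720) - 2248/743 = -55*(-5/6)**2*(-1/1720) - 2248/743 = -55*25/36*(-1/1720) - 2248/743 = -1375/36*(-1/1720) - 2248/743 = 275/12384 - 2248/743 = -27634907/9201312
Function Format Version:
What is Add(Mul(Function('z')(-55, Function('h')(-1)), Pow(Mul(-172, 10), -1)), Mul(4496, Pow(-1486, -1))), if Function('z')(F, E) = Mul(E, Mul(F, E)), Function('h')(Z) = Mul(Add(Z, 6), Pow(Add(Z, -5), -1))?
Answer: Rational(-27634907, 9201312) ≈ -3.0034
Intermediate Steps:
Function('h')(Z) = Mul(Pow(Add(-5, Z), -1), Add(6, Z)) (Function('h')(Z) = Mul(Add(6, Z), Pow(Add(-5, Z), -1)) = Mul(Pow(Add(-5, Z), -1), Add(6, Z)))
Function('z')(F, E) = Mul(F, Pow(E, 2)) (Function('z')(F, E) = Mul(E, Mul(E, F)) = Mul(F, Pow(E, 2)))
Add(Mul(Function('z')(-55, Function('h')(-1)), Pow(Mul(-172, 10), -1)), Mul(4496, Pow(-1486, -1))) = Add(Mul(Mul(-55, Pow(Mul(Pow(Add(-5, -1), -1), Add(6, -1)), 2)), Pow(Mul(-172, 10), -1)), Mul(4496, Pow(-1486, -1))) = Add(Mul(Mul(-55, Pow(Mul(Pow(-6, -1), 5), 2)), Pow(-1720, -1)), Mul(4496, Rational(-1, 1486))) = Add(Mul(Mul(-55, Pow(Mul(Rational(-1, 6), 5), 2)), Rational(-1, 1720)), Rational(-2248, 743)) = Add(Mul(Mul(-55, Pow(Rational(-5, 6), 2)), Rational(-1, 1720)), Rational(-2248, 743)) = Add(Mul(Mul(-55, Rational(25, 36)), Rational(-1, 1720)), Rational(-2248, 743)) = Add(Mul(Rational(-1375, 36), Rational(-1, 1720)), Rational(-2248, 743)) = Add(Rational(275, 12384), Rational(-2248, 743)) = Rational(-27634907, 9201312)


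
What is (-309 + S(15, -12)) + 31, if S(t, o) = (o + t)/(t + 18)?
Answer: -3057/11 ≈ -277.91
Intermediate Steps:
S(t, o) = (o + t)/(18 + t)
(-309 + S(15, -12)) + 31 = (-309 + (-12 + 15)/(18 + 15)) + 31 = (-309 + 3/33) + 31 = (-309 + (1/33)*3) + 31 = (-309 + 1/11) + 31 = -3398/11 + 31 = -3057/11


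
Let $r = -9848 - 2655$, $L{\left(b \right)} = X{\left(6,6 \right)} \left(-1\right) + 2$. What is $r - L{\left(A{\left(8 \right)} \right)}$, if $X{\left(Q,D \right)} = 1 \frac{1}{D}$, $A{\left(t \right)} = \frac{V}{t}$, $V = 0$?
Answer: $- \frac{75029}{6} \approx -12505.0$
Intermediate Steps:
$A{\left(t \right)} = 0$ ($A{\left(t \right)} = \frac{0}{t} = 0$)
$X{\left(Q,D \right)} = \frac{1}{D}$
$L{\left(b \right)} = \frac{11}{6}$ ($L{\left(b \right)} = \frac{1}{6} \left(-1\right) + 2 = - \frac{1}{6} + 2 = \frac{11}{6}$)
$r = -12503$ ($r = -9848 - 2655 = -12503$)
$r - L{\left(A{\left(8 \right)} \right)} = -12503 - \frac{11}{6} = - \frac{75029}{6}$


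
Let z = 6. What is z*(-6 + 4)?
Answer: -12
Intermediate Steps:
z*(-6 + 4) = 6*(-6 + 4) = 6*(-2) = -12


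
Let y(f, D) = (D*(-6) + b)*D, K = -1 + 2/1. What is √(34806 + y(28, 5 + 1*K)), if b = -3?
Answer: 2*√8643 ≈ 185.94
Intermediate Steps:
K = 1 (K = -1 + 2*1 = -1 + 2 = 1)
y(f, D) = D*(-3 - 6*D) (y(f, D) = (D*(-6) - 3)*D = (-6*D - 3)*D = (-3 - 6*D)*D = D*(-3 - 6*D))
√(34806 + y(28, 5 + 1*K)) = √(34806 - 3*(5 + 1*1)*(1 + 2*(5 + 1*1))) = √(34806 - 3*(5 + 1)*(1 + 2*(5 + 1))) = √(34806 - 3*6*(1 + 2*6)) = √(34806 - 3*6*(1 + 12)) = √(34806 - 3*6*13) = √(34806 - 234) = √34572 = 2*√8643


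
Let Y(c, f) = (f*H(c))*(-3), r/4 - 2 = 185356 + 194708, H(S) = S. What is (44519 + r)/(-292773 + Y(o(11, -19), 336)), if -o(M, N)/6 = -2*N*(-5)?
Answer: -1564783/1441893 ≈ -1.0852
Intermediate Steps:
o(M, N) = -60*N (o(M, N) = -6*(-2*N)*(-5) = -60*N)
r = 1520264 (r = 8 + 4*(185356 + 194708) = 8 + 4*380064 = 8 + 1520256 = 1520264)
Y(c, f) = -3*c*f (Y(c, f) = (f*c)*(-3) = (c*f)*(-3) = -3*c*f)
(44519 + r)/(-292773 + Y(o(11, -19), 336)) = (44519 + 1520264)/(-292773 - 3*(-60*(-19))*336) = 1564783/(-292773 - 3*1140*336) = 1564783/(-292773 - 1149120) = 1564783/(-1441893) = 1564783*(-1/1441893) = -1564783/1441893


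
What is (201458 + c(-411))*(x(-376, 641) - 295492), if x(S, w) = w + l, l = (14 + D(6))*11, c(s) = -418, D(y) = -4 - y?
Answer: -59267999280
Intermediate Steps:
l = 44 (l = (14 + (-4 - 1*6))*11 = (14 + (-4 - 6))*11 = (14 - 10)*11 = 4*11 = 44)
x(S, w) = 44 + w (x(S, w) = w + 44 = 44 + w)
(201458 + c(-411))*(x(-376, 641) - 295492) = (201458 - 418)*((44 + 641) - 295492) = 201040*(685 - 295492) = 201040*(-294807) = -59267999280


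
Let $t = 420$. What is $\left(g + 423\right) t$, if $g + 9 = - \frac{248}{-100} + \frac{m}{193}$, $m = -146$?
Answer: $\frac{168492744}{965} \approx 1.746 \cdot 10^{5}$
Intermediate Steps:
$g = - \frac{35109}{4825}$ ($g = -9 - \left(- \frac{62}{25} + \frac{146}{193}\right) = -9 - - \frac{8316}{4825} = -9 + \left(\frac{62}{25} - \frac{146}{193}\right) = -9 + \frac{8316}{4825} = - \frac{35109}{4825} \approx -7.2765$)
$\left(g + 423\right) t = \left(- \frac{35109}{4825} + 423\right) 420 = \frac{2005866}{4825} \cdot 420 = \frac{168492744}{965}$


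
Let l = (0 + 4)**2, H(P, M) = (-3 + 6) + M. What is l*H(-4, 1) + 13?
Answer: 77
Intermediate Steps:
H(P, M) = 3 + M
l = 16 (l = 4**2 = 16)
l*H(-4, 1) + 13 = 16*(3 + 1) + 13 = 16*4 + 13 = 64 + 13 = 77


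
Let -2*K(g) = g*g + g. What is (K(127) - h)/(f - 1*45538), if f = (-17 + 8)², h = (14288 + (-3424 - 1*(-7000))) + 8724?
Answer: 34716/45457 ≈ 0.76371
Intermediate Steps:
K(g) = -g/2 - g²/2 (K(g) = -(g*g + g)/2 = -(g² + g)/2 = -(g + g²)/2 = -g/2 - g²/2)
h = 26588 (h = (14288 + (-3424 + 7000)) + 8724 = (14288 + 3576) + 8724 = 17864 + 8724 = 26588)
f = 81 (f = (-9)² = 81)
(K(127) - h)/(f - 1*45538) = (-½*127*(1 + 127) - 1*26588)/(81 - 1*45538) = (-½*127*128 - 26588)/(81 - 45538) = (-8128 - 26588)/(-45457) = -34716*(-1/45457) = 34716/45457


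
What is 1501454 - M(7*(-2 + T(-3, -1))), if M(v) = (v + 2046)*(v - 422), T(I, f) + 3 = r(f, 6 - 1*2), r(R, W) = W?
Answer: 2376185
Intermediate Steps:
T(I, f) = 1 (T(I, f) = -3 + (6 - 1*2) = -3 + (6 - 2) = -3 + 4 = 1)
M(v) = (-422 + v)*(2046 + v) (M(v) = (2046 + v)*(-422 + v) = (-422 + v)*(2046 + v))
1501454 - M(7*(-2 + T(-3, -1))) = 1501454 - (-863412 + (7*(-2 + 1))² + 1624*(7*(-2 + 1))) = 1501454 - (-863412 + (7*(-1))² + 1624*(7*(-1))) = 1501454 - (-863412 + (-7)² + 1624*(-7)) = 1501454 - (-863412 + 49 - 11368) = 1501454 - 1*(-874731) = 1501454 + 874731 = 2376185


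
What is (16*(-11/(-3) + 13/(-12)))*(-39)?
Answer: -1612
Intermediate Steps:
(16*(-11/(-3) + 13/(-12)))*(-39) = (16*(-11*(-⅓) + 13*(-1/12)))*(-39) = (16*(11/3 - 13/12))*(-39) = (16*(31/12))*(-39) = (124/3)*(-39) = -1612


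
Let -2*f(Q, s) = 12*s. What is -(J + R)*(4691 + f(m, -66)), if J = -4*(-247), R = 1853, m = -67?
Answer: -14452167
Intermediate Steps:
J = 988
f(Q, s) = -6*s
-(J + R)*(4691 + f(m, -66)) = -(988 + 1853)*(4691 - 6*(-66)) = -2841*(4691 + 396) = -2841*5087 = -1*14452167 = -14452167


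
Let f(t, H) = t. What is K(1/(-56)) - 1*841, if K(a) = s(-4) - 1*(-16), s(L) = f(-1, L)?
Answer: -826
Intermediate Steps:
s(L) = -1
K(a) = 15 (K(a) = -1 - 1*(-16) = -1 + 16 = 15)
K(1/(-56)) - 1*841 = 15 - 1*841 = 15 - 841 = -826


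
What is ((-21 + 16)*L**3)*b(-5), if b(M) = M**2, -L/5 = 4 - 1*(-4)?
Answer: 8000000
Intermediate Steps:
L = -40 (L = -5*(4 - 1*(-4)) = -5*(4 + 4) = -5*8 = -40)
((-21 + 16)*L**3)*b(-5) = ((-21 + 16)*(-40)**3)*(-5)**2 = -5*(-64000)*25 = 320000*25 = 8000000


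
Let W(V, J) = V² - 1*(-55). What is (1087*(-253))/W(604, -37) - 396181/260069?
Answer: -216076793410/94891636099 ≈ -2.2771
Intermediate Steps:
W(V, J) = 55 + V² (W(V, J) = V² + 55 = 55 + V²)
(1087*(-253))/W(604, -37) - 396181/260069 = (1087*(-253))/(55 + 604²) - 396181/260069 = -275011/(55 + 364816) - 396181*1/260069 = -275011/364871 - 396181/260069 = -216076793410/94891636099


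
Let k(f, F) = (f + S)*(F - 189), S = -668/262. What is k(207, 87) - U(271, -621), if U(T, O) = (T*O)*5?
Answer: 107498739/131 ≈ 8.2060e+5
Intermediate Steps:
S = -334/131 (S = -668*1/262 = -334/131 ≈ -2.5496)
U(T, O) = 5*O*T (U(T, O) = (O*T)*5 = 5*O*T)
k(f, F) = (-189 + F)*(-334/131 + f) (k(f, F) = (f - 334/131)*(F - 189) = (-334/131 + f)*(-189 + F) = (-189 + F)*(-334/131 + f))
k(207, 87) - U(271, -621) = (63126/131 - 189*207 - 334/131*87 + 87*207) - 5*(-621)*271 = (63126/131 - 39123 - 29058/131 + 18009) - 1*(-841455) = -2731866/131 + 841455 = 107498739/131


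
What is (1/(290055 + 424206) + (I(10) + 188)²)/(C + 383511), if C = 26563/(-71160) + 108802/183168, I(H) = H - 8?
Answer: 2333926580579507520/24794654624484130379 ≈ 0.094130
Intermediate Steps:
I(H) = -8 + H
C = 59934557/271546560 (C = 26563*(-1/71160) + 108802*(1/183168) = -26563/71160 + 54401/91584 = 59934557/271546560 ≈ 0.22072)
(1/(290055 + 424206) + (I(10) + 188)²)/(C + 383511) = (1/(290055 + 424206) + ((-8 + 10) + 188)²)/(59934557/271546560 + 383511) = (1/714261 + (2 + 188)²)/(104141152706717/271546560) = (1/714261 + 190²)*(271546560/104141152706717) = (1/714261 + 36100)*(271546560/104141152706717) = (25784822101/714261)*(271546560/104141152706717) = 2333926580579507520/24794654624484130379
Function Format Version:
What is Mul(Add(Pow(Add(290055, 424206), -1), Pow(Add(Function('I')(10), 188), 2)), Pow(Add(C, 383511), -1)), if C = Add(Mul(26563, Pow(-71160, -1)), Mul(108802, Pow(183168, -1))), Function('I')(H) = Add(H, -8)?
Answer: Rational(2333926580579507520, 24794654624484130379) ≈ 0.094130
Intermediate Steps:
Function('I')(H) = Add(-8, H)
C = Rational(59934557, 271546560) (C = Add(Mul(26563, Rational(-1, 71160)), Mul(108802, Rational(1, 183168))) = Add(Rational(-26563, 71160), Rational(54401, 91584)) = Rational(59934557, 271546560) ≈ 0.22072)
Mul(Add(Pow(Add(290055, 424206), -1), Pow(Add(Function('I')(10), 188), 2)), Pow(Add(C, 383511), -1)) = Mul(Add(Pow(Add(290055, 424206), -1), Pow(Add(Add(-8, 10), 188), 2)), Pow(Add(Rational(59934557, 271546560), 383511), -1)) = Mul(Add(Pow(714261, -1), Pow(Add(2, 188), 2)), Pow(Rational(104141152706717, 271546560), -1)) = Mul(Add(Rational(1, 714261), Pow(190, 2)), Rational(271546560, 104141152706717)) = Mul(Add(Rational(1, 714261), 36100), Rational(271546560, 104141152706717)) = Mul(Rational(25784822101, 714261), Rational(271546560, 104141152706717)) = Rational(2333926580579507520, 24794654624484130379)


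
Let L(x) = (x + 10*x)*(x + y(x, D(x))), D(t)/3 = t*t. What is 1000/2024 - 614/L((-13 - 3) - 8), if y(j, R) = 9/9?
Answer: 1193/3036 ≈ 0.39295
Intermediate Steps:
D(t) = 3*t² (D(t) = 3*(t*t) = 3*t²)
y(j, R) = 1 (y(j, R) = 9*(⅑) = 1)
L(x) = 11*x*(1 + x) (L(x) = (x + 10*x)*(x + 1) = (11*x)*(1 + x) = 11*x*(1 + x))
1000/2024 - 614/L((-13 - 3) - 8) = 1000/2024 - 614*1/(11*(1 + ((-13 - 3) - 8))*((-13 - 3) - 8)) = 1000*(1/2024) - 614*1/(11*(1 + (-16 - 8))*(-16 - 8)) = 125/253 - 614*(-1/(264*(1 - 24))) = 125/253 - 614/(11*(-24)*(-23)) = 125/253 - 614/6072 = 125/253 - 614*1/6072 = 125/253 - 307/3036 = 1193/3036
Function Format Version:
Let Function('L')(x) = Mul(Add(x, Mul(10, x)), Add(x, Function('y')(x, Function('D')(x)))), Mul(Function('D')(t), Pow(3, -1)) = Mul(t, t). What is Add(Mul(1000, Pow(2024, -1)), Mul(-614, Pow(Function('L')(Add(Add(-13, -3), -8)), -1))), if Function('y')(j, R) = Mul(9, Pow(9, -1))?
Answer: Rational(1193, 3036) ≈ 0.39295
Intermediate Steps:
Function('D')(t) = Mul(3, Pow(t, 2)) (Function('D')(t) = Mul(3, Mul(t, t)) = Mul(3, Pow(t, 2)))
Function('y')(j, R) = 1 (Function('y')(j, R) = Mul(9, Rational(1, 9)) = 1)
Function('L')(x) = Mul(11, x, Add(1, x)) (Function('L')(x) = Mul(Add(x, Mul(10, x)), Add(x, 1)) = Mul(Mul(11, x), Add(1, x)) = Mul(11, x, Add(1, x)))
Add(Mul(1000, Pow(2024, -1)), Mul(-614, Pow(Function('L')(Add(Add(-13, -3), -8)), -1))) = Add(Mul(1000, Pow(2024, -1)), Mul(-614, Pow(Mul(11, Add(Add(-13, -3), -8), Add(1, Add(Add(-13, -3), -8))), -1))) = Add(Mul(1000, Rational(1, 2024)), Mul(-614, Pow(Mul(11, Add(-16, -8), Add(1, Add(-16, -8))), -1))) = Add(Rational(125, 253), Mul(-614, Pow(Mul(11, -24, Add(1, -24)), -1))) = Add(Rational(125, 253), Mul(-614, Pow(Mul(11, -24, -23), -1))) = Add(Rational(125, 253), Mul(-614, Pow(6072, -1))) = Add(Rational(125, 253), Mul(-614, Rational(1, 6072))) = Add(Rational(125, 253), Rational(-307, 3036)) = Rational(1193, 3036)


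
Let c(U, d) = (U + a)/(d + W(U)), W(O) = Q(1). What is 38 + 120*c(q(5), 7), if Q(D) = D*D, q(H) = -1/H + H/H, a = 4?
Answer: 110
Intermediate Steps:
q(H) = 1 - 1/H (q(H) = -1/H + 1 = 1 - 1/H)
Q(D) = D²
W(O) = 1 (W(O) = 1² = 1)
c(U, d) = (4 + U)/(1 + d) (c(U, d) = (U + 4)/(d + 1) = (4 + U)/(1 + d))
38 + 120*c(q(5), 7) = 38 + 120*((4 + (-1 + 5)/5)/(1 + 7)) = 38 + 120*((4 + (⅕)*4)/8) = 38 + 120*((4 + ⅘)/8) = 38 + 120*((⅛)*(24/5)) = 38 + 120*(⅗) = 38 + 72 = 110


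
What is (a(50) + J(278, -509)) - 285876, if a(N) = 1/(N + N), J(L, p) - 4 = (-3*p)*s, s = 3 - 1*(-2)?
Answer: -27823699/100 ≈ -2.7824e+5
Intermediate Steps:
s = 5 (s = 3 + 2 = 5)
J(L, p) = 4 - 15*p (J(L, p) = 4 - 3*p*5 = 4 - 15*p)
a(N) = 1/(2*N)
(a(50) + J(278, -509)) - 285876 = ((1/2)/50 + (4 - 15*(-509))) - 285876 = ((1/2)*(1/50) + (4 + 7635)) - 285876 = (1/100 + 7639) - 285876 = 763901/100 - 285876 = -27823699/100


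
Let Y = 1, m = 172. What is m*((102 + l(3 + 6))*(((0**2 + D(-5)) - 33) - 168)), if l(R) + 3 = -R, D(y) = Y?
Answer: -3096000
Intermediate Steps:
D(y) = 1
l(R) = -3 - R
m*((102 + l(3 + 6))*(((0**2 + D(-5)) - 33) - 168)) = 172*((102 + (-3 - (3 + 6)))*(((0**2 + 1) - 33) - 168)) = 172*((102 + (-3 - 1*9))*(((0 + 1) - 33) - 168)) = 172*((102 + (-3 - 9))*((1 - 33) - 168)) = 172*((102 - 12)*(-32 - 168)) = 172*(90*(-200)) = 172*(-18000) = -3096000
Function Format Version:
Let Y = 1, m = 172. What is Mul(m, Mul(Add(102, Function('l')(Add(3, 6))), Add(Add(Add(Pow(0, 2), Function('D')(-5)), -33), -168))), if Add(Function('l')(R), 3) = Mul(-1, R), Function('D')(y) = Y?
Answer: -3096000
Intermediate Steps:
Function('D')(y) = 1
Function('l')(R) = Add(-3, Mul(-1, R))
Mul(m, Mul(Add(102, Function('l')(Add(3, 6))), Add(Add(Add(Pow(0, 2), Function('D')(-5)), -33), -168))) = Mul(172, Mul(Add(102, Add(-3, Mul(-1, Add(3, 6)))), Add(Add(Add(Pow(0, 2), 1), -33), -168))) = Mul(172, Mul(Add(102, Add(-3, Mul(-1, 9))), Add(Add(Add(0, 1), -33), -168))) = Mul(172, Mul(Add(102, Add(-3, -9)), Add(Add(1, -33), -168))) = Mul(172, Mul(Add(102, -12), Add(-32, -168))) = Mul(172, Mul(90, -200)) = Mul(172, -18000) = -3096000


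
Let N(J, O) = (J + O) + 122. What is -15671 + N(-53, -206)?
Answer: -15808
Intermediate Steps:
N(J, O) = 122 + J + O
-15671 + N(-53, -206) = -15671 + (122 - 53 - 206) = -15671 - 137 = -15808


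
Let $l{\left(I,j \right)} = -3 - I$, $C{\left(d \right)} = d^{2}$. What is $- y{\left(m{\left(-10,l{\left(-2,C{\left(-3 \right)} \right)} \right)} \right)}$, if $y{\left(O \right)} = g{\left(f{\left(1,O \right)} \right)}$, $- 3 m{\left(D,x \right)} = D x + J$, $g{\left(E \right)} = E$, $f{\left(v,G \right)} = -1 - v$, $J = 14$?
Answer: $2$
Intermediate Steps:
$m{\left(D,x \right)} = - \frac{14}{3} - \frac{D x}{3}$ ($m{\left(D,x \right)} = - \frac{D x + 14}{3} = - \frac{14 + D x}{3} = - \frac{14}{3} - \frac{D x}{3}$)
$y{\left(O \right)} = -2$ ($y{\left(O \right)} = -1 - 1 = -2$)
$- y{\left(m{\left(-10,l{\left(-2,C{\left(-3 \right)} \right)} \right)} \right)} = \left(-1\right) \left(-2\right) = 2$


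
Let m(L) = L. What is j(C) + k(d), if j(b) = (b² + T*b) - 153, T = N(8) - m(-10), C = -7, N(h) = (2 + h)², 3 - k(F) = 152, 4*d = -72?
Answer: -1023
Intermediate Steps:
d = -18 (d = (¼)*(-72) = -18)
k(F) = -149 (k(F) = 3 - 1*152 = 3 - 152 = -149)
T = 110 (T = (2 + 8)² - 1*(-10) = 10² + 10 = 100 + 10 = 110)
j(b) = -153 + b² + 110*b (j(b) = (b² + 110*b) - 153 = -153 + b² + 110*b)
j(C) + k(d) = (-153 + (-7)² + 110*(-7)) - 149 = (-153 + 49 - 770) - 149 = -874 - 149 = -1023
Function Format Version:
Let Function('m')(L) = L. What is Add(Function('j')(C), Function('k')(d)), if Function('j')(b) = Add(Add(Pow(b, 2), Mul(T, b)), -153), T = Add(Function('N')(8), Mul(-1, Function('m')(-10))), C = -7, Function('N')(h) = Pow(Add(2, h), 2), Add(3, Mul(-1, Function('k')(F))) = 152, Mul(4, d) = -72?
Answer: -1023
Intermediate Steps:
d = -18 (d = Mul(Rational(1, 4), -72) = -18)
Function('k')(F) = -149 (Function('k')(F) = Add(3, Mul(-1, 152)) = Add(3, -152) = -149)
T = 110 (T = Add(Pow(Add(2, 8), 2), Mul(-1, -10)) = Add(Pow(10, 2), 10) = Add(100, 10) = 110)
Function('j')(b) = Add(-153, Pow(b, 2), Mul(110, b)) (Function('j')(b) = Add(Add(Pow(b, 2), Mul(110, b)), -153) = Add(-153, Pow(b, 2), Mul(110, b)))
Add(Function('j')(C), Function('k')(d)) = Add(Add(-153, Pow(-7, 2), Mul(110, -7)), -149) = Add(Add(-153, 49, -770), -149) = Add(-874, -149) = -1023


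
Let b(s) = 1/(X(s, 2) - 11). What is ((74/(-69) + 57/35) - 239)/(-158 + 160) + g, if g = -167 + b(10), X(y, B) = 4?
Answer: -691571/2415 ≈ -286.36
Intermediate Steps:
b(s) = -⅐ (b(s) = 1/(4 - 11) = 1/(-7) = -⅐)
g = -1170/7 (g = -167 - ⅐ = -1170/7 ≈ -167.14)
((74/(-69) + 57/35) - 239)/(-158 + 160) + g = ((74/(-69) + 57/35) - 239)/(-158 + 160) - 1170/7 = ((74*(-1/69) + 57*(1/35)) - 239)/2 - 1170/7 = ((-74/69 + 57/35) - 239)*(½) - 1170/7 = (1343/2415 - 239)*(½) - 1170/7 = -575842/2415*½ - 1170/7 = -287921/2415 - 1170/7 = -691571/2415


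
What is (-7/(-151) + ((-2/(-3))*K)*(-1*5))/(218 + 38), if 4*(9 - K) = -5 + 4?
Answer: -27893/231936 ≈ -0.12026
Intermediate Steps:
K = 37/4 (K = 9 - (-5 + 4)/4 = 9 - 1/4*(-1) = 9 + 1/4 = 37/4 ≈ 9.2500)
(-7/(-151) + ((-2/(-3))*K)*(-1*5))/(218 + 38) = (-7/(-151) + (-2/(-3)*(37/4))*(-1*5))/(218 + 38) = (-7*(-1/151) + (-2*(-1/3)*(37/4))*(-5))/256 = (7/151 + ((2/3)*(37/4))*(-5))*(1/256) = (7/151 + (37/6)*(-5))*(1/256) = (7/151 - 185/6)*(1/256) = -27893/906*1/256 = -27893/231936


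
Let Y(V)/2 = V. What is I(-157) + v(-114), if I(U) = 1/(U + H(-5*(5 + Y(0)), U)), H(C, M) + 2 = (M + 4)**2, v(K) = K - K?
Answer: 1/23250 ≈ 4.3011e-5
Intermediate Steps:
Y(V) = 2*V
v(K) = 0
H(C, M) = -2 + (4 + M)**2 (H(C, M) = -2 + (M + 4)**2 = -2 + (4 + M)**2)
I(U) = 1/(-2 + U + (4 + U)**2) (I(U) = 1/(U + (-2 + (4 + U)**2)) = 1/(-2 + U + (4 + U)**2))
I(-157) + v(-114) = 1/(-2 - 157 + (4 - 157)**2) + 0 = 1/(-2 - 157 + (-153)**2) + 0 = 1/(-2 - 157 + 23409) + 0 = 1/23250 + 0 = 1/23250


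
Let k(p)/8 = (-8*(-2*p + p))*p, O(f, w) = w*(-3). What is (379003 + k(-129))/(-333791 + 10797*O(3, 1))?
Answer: -1444027/366182 ≈ -3.9435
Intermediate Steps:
O(f, w) = -3*w
k(p) = 64*p**2 (k(p) = 8*((-8*(-2*p + p))*p) = 8*((-(-8)*p)*p) = 8*((8*p)*p) = 8*(8*p**2) = 64*p**2)
(379003 + k(-129))/(-333791 + 10797*O(3, 1)) = (379003 + 64*(-129)**2)/(-333791 + 10797*(-3*1)) = (379003 + 64*16641)/(-333791 + 10797*(-3)) = (379003 + 1065024)/(-333791 - 32391) = 1444027/(-366182) = 1444027*(-1/366182) = -1444027/366182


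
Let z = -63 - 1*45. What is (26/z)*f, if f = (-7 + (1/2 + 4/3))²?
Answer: -12493/1944 ≈ -6.4264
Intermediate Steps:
z = -108 (z = -63 - 45 = -108)
f = 961/36 (f = (-7 + (1*(½) + 4*(⅓)))² = (-7 + (½ + 4/3))² = (-7 + 11/6)² = (-31/6)² = 961/36 ≈ 26.694)
(26/z)*f = (26/(-108))*(961/36) = (26*(-1/108))*(961/36) = -13/54*961/36 = -12493/1944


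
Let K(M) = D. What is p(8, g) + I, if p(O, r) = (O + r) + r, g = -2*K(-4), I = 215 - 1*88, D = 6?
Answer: 111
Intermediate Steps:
K(M) = 6
I = 127 (I = 215 - 88 = 127)
g = -12 (g = -2*6 = -12)
p(O, r) = O + 2*r
p(8, g) + I = (8 + 2*(-12)) + 127 = (8 - 24) + 127 = -16 + 127 = 111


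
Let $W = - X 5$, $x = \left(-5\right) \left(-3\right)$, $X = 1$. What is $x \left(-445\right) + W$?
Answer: $-6680$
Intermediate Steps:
$x = 15$
$W = -5$ ($W = \left(-1\right) 1 \cdot 5 = \left(-1\right) 5 = -5$)
$x \left(-445\right) + W = 15 \left(-445\right) - 5 = -6675 - 5 = -6680$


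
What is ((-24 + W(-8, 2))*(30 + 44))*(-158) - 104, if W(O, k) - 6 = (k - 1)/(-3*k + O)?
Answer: 1478310/7 ≈ 2.1119e+5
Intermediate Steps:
W(O, k) = 6 + (-1 + k)/(O - 3*k) (W(O, k) = 6 + (k - 1)/(-3*k + O) = 6 + (-1 + k)/(O - 3*k))
((-24 + W(-8, 2))*(30 + 44))*(-158) - 104 = ((-24 + (-1 - 17*2 + 6*(-8))/(-8 - 3*2))*(30 + 44))*(-158) - 104 = ((-24 + (-1 - 34 - 48)/(-8 - 6))*74)*(-158) - 104 = ((-24 - 83/(-14))*74)*(-158) - 104 = ((-24 - 1/14*(-83))*74)*(-158) - 104 = ((-24 + 83/14)*74)*(-158) - 104 = -253/14*74*(-158) - 104 = -9361/7*(-158) - 104 = 1479038/7 - 104 = 1478310/7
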